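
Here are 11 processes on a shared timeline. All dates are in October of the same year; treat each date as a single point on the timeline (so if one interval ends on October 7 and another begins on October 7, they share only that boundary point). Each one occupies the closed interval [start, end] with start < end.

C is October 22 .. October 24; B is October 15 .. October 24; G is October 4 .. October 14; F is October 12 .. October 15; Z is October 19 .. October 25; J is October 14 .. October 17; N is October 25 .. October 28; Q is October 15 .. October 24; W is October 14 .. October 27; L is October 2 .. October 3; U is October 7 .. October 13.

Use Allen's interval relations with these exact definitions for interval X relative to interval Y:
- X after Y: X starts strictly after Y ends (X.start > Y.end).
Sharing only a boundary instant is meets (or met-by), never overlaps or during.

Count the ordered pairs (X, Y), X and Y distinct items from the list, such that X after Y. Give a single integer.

Checking all 110 ordered pairs for relation 'after'; matching pairs in alphabetical order:
(B, G): B after G ✓
(B, L): B after L ✓
(B, U): B after U ✓
(C, F): C after F ✓
(C, G): C after G ✓
(C, J): C after J ✓
(C, L): C after L ✓
(C, U): C after U ✓
(F, L): F after L ✓
(G, L): G after L ✓
(J, L): J after L ✓
(J, U): J after U ✓
(N, B): N after B ✓
(N, C): N after C ✓
(N, F): N after F ✓
(N, G): N after G ✓
(N, J): N after J ✓
(N, L): N after L ✓
(N, Q): N after Q ✓
(N, U): N after U ✓
(Q, G): Q after G ✓
(Q, L): Q after L ✓
(Q, U): Q after U ✓
(U, L): U after L ✓
... plus 7 further pairs not listed.
Count: 31.

31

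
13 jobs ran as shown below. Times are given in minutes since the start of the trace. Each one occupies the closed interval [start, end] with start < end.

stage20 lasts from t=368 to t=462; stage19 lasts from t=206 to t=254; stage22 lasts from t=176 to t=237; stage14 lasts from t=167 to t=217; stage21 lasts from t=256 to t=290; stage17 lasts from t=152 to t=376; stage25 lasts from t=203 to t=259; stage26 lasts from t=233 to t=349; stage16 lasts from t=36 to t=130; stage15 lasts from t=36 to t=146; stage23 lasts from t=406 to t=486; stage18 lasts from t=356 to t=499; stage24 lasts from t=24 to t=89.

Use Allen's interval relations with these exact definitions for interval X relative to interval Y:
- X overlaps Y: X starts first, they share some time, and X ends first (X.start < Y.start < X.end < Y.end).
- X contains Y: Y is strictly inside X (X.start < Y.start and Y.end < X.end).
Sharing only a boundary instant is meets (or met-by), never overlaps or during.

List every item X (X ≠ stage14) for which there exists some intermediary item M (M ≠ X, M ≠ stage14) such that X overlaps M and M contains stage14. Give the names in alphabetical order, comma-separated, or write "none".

Target stage14 = [t=167, t=217].
Intermediaries M with M contains stage14: stage17.
Via stage17 — items with X overlaps stage17: none.
Union: none.

none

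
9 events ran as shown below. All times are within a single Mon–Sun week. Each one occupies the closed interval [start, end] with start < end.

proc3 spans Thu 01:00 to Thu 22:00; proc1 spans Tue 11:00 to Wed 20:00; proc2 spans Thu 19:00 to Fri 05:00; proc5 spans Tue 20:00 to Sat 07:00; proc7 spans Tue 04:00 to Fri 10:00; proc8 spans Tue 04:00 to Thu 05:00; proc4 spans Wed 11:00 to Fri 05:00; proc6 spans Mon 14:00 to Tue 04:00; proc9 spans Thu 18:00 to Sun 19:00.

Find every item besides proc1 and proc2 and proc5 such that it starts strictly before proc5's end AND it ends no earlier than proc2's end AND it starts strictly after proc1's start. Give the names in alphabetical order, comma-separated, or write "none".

proc4, proc9

Conditions: its start is strictly before proc5's end (X.start < Sat 07:00) AND its end is no earlier than proc2's end (X.end >= Fri 05:00) AND its start is strictly after proc1's start (X.start > Tue 11:00).
proc3: start Thu 01:00 < Sat 07:00? ✓; end Thu 22:00 >= Fri 05:00? ✗; start Thu 01:00 > Tue 11:00? ✓ → no.
proc4: start Wed 11:00 < Sat 07:00? ✓; end Fri 05:00 >= Fri 05:00? ✓; start Wed 11:00 > Tue 11:00? ✓ → yes.
proc6: start Mon 14:00 < Sat 07:00? ✓; end Tue 04:00 >= Fri 05:00? ✗; start Mon 14:00 > Tue 11:00? ✗ → no.
proc7: start Tue 04:00 < Sat 07:00? ✓; end Fri 10:00 >= Fri 05:00? ✓; start Tue 04:00 > Tue 11:00? ✗ → no.
proc8: start Tue 04:00 < Sat 07:00? ✓; end Thu 05:00 >= Fri 05:00? ✗; start Tue 04:00 > Tue 11:00? ✗ → no.
proc9: start Thu 18:00 < Sat 07:00? ✓; end Sun 19:00 >= Fri 05:00? ✓; start Thu 18:00 > Tue 11:00? ✓ → yes.
Result: proc4, proc9.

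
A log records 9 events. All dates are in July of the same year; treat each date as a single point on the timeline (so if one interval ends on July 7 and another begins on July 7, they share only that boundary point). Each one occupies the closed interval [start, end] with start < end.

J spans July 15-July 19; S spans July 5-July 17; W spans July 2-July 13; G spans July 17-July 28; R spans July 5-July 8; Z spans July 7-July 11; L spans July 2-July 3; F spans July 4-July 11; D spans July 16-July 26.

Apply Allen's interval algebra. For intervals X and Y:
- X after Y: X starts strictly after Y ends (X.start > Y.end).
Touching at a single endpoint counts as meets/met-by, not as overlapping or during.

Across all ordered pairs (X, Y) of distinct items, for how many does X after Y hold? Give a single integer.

19

Checking all 72 ordered pairs for relation 'after'; matching pairs in alphabetical order:
(D, F): D after F ✓
(D, L): D after L ✓
(D, R): D after R ✓
(D, W): D after W ✓
(D, Z): D after Z ✓
(F, L): F after L ✓
(G, F): G after F ✓
(G, L): G after L ✓
(G, R): G after R ✓
(G, W): G after W ✓
(G, Z): G after Z ✓
(J, F): J after F ✓
(J, L): J after L ✓
(J, R): J after R ✓
(J, W): J after W ✓
(J, Z): J after Z ✓
(R, L): R after L ✓
(S, L): S after L ✓
(Z, L): Z after L ✓
Count: 19.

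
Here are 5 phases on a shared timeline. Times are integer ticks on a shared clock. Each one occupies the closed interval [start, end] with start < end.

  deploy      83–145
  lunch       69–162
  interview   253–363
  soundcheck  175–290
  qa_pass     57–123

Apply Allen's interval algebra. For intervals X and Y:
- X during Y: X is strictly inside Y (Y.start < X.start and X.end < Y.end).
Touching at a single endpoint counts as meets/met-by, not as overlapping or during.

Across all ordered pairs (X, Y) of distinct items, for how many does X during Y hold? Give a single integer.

1

Checking all 20 ordered pairs for relation 'during'; matching pairs in alphabetical order:
(deploy, lunch): deploy during lunch ✓
Count: 1.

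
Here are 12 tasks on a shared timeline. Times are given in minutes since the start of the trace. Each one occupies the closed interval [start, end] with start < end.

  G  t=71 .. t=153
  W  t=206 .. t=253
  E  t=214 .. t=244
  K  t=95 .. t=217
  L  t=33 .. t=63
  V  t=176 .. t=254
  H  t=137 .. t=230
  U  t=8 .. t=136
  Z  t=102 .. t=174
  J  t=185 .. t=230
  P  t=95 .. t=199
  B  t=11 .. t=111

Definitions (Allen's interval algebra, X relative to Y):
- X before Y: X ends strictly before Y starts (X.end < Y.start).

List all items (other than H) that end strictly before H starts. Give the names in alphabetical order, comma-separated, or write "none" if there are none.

Target H = [t=137, t=230].
B [t=11, t=111] → before → yes.
E [t=214, t=244] → overlapped-by → no.
G [t=71, t=153] → overlaps → no.
J [t=185, t=230] → finishes → no.
K [t=95, t=217] → overlaps → no.
L [t=33, t=63] → before → yes.
P [t=95, t=199] → overlaps → no.
U [t=8, t=136] → before → yes.
V [t=176, t=254] → overlapped-by → no.
W [t=206, t=253] → overlapped-by → no.
Z [t=102, t=174] → overlaps → no.
Result: B, L, U.

B, L, U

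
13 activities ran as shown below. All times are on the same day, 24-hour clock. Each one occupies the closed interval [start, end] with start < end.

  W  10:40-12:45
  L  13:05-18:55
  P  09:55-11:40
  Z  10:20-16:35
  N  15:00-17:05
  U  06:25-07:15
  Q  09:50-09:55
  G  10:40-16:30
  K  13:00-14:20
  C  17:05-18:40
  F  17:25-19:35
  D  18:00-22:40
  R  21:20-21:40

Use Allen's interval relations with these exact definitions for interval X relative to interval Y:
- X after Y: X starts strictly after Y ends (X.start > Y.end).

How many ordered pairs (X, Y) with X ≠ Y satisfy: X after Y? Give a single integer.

Checking all 156 ordered pairs for relation 'after'; matching pairs in alphabetical order:
(C, G): C after G ✓
(C, K): C after K ✓
(C, P): C after P ✓
(C, Q): C after Q ✓
(C, U): C after U ✓
(C, W): C after W ✓
(C, Z): C after Z ✓
(D, G): D after G ✓
(D, K): D after K ✓
(D, N): D after N ✓
(D, P): D after P ✓
(D, Q): D after Q ✓
(D, U): D after U ✓
(D, W): D after W ✓
(D, Z): D after Z ✓
(F, G): F after G ✓
(F, K): F after K ✓
(F, N): F after N ✓
(F, P): F after P ✓
(F, Q): F after Q ✓
(F, U): F after U ✓
(F, W): F after W ✓
(F, Z): F after Z ✓
(G, Q): G after Q ✓
... plus 31 further pairs not listed.
Count: 55.

55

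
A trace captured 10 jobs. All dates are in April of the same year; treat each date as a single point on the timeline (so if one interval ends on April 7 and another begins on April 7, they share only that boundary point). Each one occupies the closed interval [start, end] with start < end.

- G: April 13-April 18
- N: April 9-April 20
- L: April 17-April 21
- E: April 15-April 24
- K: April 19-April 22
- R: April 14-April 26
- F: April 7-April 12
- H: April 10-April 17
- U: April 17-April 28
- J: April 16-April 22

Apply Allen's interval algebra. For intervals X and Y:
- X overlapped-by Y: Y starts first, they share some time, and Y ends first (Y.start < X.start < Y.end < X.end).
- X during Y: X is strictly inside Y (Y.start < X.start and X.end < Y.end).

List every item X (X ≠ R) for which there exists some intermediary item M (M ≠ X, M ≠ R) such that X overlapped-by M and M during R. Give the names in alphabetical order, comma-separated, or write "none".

K, U

Target R = [April 14, April 26].
Intermediaries M with M during R: E, J, K, L.
Via E — items with X overlapped-by E: U.
Via J — items with X overlapped-by J: U.
Via K — items with X overlapped-by K: none.
Via L — items with X overlapped-by L: K.
Union: K, U.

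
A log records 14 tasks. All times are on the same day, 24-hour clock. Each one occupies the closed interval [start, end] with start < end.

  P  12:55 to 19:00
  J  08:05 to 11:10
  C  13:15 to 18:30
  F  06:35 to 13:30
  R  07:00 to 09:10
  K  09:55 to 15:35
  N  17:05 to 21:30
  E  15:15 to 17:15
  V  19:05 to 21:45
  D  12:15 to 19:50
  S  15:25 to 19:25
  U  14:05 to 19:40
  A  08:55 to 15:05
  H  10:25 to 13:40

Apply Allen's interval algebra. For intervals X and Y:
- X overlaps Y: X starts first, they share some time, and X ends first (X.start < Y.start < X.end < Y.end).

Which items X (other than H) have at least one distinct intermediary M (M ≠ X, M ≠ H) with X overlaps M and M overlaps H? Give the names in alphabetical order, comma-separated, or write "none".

Target H = [10:25, 13:40].
Intermediaries M with M overlaps H: F, J.
Via F — items with X overlaps F: none.
Via J — items with X overlaps J: R.
Union: R.

R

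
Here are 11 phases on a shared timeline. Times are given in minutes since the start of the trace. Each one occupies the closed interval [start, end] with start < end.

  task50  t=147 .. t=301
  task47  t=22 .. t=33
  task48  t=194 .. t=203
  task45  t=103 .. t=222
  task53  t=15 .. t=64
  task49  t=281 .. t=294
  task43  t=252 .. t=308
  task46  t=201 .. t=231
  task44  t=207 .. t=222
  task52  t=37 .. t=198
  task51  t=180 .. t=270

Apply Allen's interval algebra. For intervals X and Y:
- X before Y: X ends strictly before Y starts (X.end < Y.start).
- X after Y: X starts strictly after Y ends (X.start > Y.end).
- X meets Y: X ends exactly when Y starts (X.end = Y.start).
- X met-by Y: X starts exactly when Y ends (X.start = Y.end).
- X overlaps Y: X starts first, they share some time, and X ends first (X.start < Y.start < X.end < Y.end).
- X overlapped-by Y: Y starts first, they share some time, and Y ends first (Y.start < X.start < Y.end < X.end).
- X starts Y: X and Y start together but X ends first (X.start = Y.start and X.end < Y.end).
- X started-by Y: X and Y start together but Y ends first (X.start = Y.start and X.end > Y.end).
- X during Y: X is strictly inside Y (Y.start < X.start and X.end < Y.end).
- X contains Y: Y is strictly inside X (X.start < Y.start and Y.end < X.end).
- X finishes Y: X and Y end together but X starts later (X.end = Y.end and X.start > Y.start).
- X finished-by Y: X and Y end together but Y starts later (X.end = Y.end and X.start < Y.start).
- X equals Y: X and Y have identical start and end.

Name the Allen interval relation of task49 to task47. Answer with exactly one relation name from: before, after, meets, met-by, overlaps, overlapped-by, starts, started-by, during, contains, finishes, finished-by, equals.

task49 = [t=281, t=294]; task47 = [t=22, t=33].
Compare endpoints: task49.start > task47.start, task49.start > task47.end, task49.end > task47.start, task49.end > task47.end.
That pattern is 'after'.

after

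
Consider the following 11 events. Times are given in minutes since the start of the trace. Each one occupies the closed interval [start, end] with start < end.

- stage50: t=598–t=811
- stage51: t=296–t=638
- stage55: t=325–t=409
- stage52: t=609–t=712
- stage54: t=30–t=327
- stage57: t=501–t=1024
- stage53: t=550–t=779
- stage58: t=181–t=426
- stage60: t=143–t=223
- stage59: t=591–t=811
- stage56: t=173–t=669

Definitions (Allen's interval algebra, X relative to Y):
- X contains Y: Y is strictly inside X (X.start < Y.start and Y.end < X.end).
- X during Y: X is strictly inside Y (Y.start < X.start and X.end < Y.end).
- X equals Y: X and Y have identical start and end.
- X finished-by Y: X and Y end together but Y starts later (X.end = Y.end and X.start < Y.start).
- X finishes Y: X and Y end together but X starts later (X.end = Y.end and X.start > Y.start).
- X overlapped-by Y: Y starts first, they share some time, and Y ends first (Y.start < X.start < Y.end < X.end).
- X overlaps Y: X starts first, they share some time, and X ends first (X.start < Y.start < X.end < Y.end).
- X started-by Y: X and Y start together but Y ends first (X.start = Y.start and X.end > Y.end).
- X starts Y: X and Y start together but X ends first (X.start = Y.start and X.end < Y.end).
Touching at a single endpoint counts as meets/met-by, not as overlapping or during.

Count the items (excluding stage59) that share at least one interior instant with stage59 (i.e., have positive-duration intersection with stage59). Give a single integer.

Target stage59 = [t=591, t=811].
stage50 [t=598, t=811] → finishes → counts.
stage51 [t=296, t=638] → overlaps → counts.
stage52 [t=609, t=712] → during → counts.
stage53 [t=550, t=779] → overlaps → counts.
stage54 [t=30, t=327] → before → no.
stage55 [t=325, t=409] → before → no.
stage56 [t=173, t=669] → overlaps → counts.
stage57 [t=501, t=1024] → contains → counts.
stage58 [t=181, t=426] → before → no.
stage60 [t=143, t=223] → before → no.
Total: 6.

6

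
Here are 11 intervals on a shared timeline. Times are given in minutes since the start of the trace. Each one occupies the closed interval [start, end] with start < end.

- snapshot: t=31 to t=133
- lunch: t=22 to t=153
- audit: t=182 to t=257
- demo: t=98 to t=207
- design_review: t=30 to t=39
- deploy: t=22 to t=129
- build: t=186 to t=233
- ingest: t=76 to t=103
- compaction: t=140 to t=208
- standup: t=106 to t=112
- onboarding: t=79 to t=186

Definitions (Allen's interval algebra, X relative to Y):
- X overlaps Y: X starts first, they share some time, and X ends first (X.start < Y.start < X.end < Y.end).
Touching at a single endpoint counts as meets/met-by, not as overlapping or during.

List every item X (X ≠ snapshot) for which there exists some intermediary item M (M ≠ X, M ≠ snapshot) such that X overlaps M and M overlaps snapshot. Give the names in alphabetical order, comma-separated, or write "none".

Target snapshot = [t=31, t=133].
Intermediaries M with M overlaps snapshot: deploy, design_review.
Via deploy — items with X overlaps deploy: none.
Via design_review — items with X overlaps design_review: none.
Union: none.

none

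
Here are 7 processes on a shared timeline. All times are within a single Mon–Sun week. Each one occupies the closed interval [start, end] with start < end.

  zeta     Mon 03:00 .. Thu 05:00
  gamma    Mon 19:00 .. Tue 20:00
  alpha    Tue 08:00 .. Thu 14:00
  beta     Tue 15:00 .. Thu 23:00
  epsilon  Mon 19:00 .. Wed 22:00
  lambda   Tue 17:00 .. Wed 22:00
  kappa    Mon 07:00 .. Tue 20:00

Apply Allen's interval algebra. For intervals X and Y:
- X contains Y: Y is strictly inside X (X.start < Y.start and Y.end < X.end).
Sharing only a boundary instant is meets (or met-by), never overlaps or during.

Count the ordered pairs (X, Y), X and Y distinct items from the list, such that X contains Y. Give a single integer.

6

Checking all 42 ordered pairs for relation 'contains'; matching pairs in alphabetical order:
(alpha, lambda): alpha contains lambda ✓
(beta, lambda): beta contains lambda ✓
(zeta, epsilon): zeta contains epsilon ✓
(zeta, gamma): zeta contains gamma ✓
(zeta, kappa): zeta contains kappa ✓
(zeta, lambda): zeta contains lambda ✓
Count: 6.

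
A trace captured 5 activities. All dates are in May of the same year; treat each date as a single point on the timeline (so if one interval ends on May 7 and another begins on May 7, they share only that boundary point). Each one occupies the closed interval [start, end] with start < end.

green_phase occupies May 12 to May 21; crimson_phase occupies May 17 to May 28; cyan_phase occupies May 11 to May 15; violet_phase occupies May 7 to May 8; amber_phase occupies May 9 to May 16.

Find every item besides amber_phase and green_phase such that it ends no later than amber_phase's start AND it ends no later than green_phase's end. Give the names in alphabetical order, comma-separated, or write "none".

Conditions: its end is no later than amber_phase's start (X.end <= May 9) AND its end is no later than green_phase's end (X.end <= May 21).
crimson_phase: end May 28 <= May 9? ✗; end May 28 <= May 21? ✗ → no.
cyan_phase: end May 15 <= May 9? ✗; end May 15 <= May 21? ✓ → no.
violet_phase: end May 8 <= May 9? ✓; end May 8 <= May 21? ✓ → yes.
Result: violet_phase.

violet_phase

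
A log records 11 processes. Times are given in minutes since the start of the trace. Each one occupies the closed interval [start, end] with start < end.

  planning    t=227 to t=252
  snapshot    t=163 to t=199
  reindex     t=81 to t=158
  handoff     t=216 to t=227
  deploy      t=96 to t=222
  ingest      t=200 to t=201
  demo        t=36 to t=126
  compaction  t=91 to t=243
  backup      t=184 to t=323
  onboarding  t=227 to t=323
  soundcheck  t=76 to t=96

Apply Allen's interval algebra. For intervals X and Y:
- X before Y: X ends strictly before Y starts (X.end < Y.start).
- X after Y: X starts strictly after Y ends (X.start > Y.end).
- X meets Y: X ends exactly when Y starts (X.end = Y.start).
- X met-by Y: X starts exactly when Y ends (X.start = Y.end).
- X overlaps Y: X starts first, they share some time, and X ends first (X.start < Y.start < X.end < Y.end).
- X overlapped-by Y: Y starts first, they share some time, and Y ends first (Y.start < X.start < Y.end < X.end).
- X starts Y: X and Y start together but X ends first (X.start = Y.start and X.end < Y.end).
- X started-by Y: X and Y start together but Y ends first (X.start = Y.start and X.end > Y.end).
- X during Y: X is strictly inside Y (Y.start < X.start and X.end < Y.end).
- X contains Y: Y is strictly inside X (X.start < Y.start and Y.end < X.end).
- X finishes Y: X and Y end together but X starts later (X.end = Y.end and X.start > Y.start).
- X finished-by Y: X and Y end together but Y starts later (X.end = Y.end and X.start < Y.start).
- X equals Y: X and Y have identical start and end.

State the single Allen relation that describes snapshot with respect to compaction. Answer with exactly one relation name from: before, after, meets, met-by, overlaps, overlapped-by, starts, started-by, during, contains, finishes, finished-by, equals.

during

snapshot = [t=163, t=199]; compaction = [t=91, t=243].
Compare endpoints: snapshot.start > compaction.start, snapshot.start < compaction.end, snapshot.end > compaction.start, snapshot.end < compaction.end.
That pattern is 'during'.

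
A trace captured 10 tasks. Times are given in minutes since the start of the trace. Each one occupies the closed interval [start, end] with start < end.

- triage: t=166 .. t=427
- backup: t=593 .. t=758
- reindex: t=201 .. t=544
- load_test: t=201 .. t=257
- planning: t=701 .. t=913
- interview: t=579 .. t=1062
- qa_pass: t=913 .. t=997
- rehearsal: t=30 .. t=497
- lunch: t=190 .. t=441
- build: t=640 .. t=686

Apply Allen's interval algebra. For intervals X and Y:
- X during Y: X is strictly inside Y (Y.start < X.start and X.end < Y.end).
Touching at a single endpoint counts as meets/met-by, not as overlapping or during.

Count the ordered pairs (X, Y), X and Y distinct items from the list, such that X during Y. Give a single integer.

Checking all 90 ordered pairs for relation 'during'; matching pairs in alphabetical order:
(backup, interview): backup during interview ✓
(build, backup): build during backup ✓
(build, interview): build during interview ✓
(load_test, lunch): load_test during lunch ✓
(load_test, rehearsal): load_test during rehearsal ✓
(load_test, triage): load_test during triage ✓
(lunch, rehearsal): lunch during rehearsal ✓
(planning, interview): planning during interview ✓
(qa_pass, interview): qa_pass during interview ✓
(triage, rehearsal): triage during rehearsal ✓
Count: 10.

10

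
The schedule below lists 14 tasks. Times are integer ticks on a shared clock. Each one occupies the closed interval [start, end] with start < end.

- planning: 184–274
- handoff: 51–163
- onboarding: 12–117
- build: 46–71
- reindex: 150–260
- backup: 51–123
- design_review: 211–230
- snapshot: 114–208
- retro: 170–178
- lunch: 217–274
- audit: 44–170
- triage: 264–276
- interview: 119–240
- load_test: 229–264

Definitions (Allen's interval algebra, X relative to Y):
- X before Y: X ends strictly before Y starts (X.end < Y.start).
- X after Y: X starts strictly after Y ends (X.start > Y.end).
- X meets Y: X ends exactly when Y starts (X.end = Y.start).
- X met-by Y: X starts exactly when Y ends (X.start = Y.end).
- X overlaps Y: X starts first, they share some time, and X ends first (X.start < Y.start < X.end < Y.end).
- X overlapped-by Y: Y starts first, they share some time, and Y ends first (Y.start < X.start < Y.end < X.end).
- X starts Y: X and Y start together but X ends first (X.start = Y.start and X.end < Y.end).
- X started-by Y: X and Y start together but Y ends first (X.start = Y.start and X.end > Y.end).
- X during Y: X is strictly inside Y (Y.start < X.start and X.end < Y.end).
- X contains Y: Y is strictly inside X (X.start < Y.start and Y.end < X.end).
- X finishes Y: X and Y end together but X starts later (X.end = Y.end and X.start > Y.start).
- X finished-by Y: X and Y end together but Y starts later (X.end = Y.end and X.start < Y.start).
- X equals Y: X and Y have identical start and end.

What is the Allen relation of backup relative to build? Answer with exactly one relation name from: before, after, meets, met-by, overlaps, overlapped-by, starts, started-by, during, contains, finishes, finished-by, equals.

backup = [51, 123]; build = [46, 71].
Compare endpoints: backup.start > build.start, backup.start < build.end, backup.end > build.start, backup.end > build.end.
That pattern is 'overlapped-by'.

overlapped-by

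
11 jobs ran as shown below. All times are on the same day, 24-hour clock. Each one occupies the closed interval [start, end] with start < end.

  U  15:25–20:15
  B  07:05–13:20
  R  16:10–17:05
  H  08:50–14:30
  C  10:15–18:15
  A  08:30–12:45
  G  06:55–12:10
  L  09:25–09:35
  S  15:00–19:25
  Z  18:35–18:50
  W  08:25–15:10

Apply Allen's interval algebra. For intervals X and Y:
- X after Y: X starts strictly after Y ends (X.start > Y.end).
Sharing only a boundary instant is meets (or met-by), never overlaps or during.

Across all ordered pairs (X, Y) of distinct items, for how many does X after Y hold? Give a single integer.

Checking all 110 ordered pairs for relation 'after'; matching pairs in alphabetical order:
(C, L): C after L ✓
(R, A): R after A ✓
(R, B): R after B ✓
(R, G): R after G ✓
(R, H): R after H ✓
(R, L): R after L ✓
(R, W): R after W ✓
(S, A): S after A ✓
(S, B): S after B ✓
(S, G): S after G ✓
(S, H): S after H ✓
(S, L): S after L ✓
(U, A): U after A ✓
(U, B): U after B ✓
(U, G): U after G ✓
(U, H): U after H ✓
(U, L): U after L ✓
(U, W): U after W ✓
(Z, A): Z after A ✓
(Z, B): Z after B ✓
(Z, C): Z after C ✓
(Z, G): Z after G ✓
(Z, H): Z after H ✓
(Z, L): Z after L ✓
... plus 2 further pairs not listed.
Count: 26.

26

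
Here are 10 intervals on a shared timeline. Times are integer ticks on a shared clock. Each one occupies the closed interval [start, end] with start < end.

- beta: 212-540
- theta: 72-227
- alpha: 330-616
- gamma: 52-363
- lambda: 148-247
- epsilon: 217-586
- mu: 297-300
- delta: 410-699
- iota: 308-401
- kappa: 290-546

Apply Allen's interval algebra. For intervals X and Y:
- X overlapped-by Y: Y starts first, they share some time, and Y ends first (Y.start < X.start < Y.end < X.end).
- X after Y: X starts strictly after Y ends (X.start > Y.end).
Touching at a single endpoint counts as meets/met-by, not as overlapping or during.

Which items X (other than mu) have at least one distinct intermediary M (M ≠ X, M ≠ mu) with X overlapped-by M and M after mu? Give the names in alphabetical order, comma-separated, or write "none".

alpha, delta

Target mu = [297, 300].
Intermediaries M with M after mu: alpha, delta, iota.
Via alpha — items with X overlapped-by alpha: delta.
Via delta — items with X overlapped-by delta: none.
Via iota — items with X overlapped-by iota: alpha.
Union: alpha, delta.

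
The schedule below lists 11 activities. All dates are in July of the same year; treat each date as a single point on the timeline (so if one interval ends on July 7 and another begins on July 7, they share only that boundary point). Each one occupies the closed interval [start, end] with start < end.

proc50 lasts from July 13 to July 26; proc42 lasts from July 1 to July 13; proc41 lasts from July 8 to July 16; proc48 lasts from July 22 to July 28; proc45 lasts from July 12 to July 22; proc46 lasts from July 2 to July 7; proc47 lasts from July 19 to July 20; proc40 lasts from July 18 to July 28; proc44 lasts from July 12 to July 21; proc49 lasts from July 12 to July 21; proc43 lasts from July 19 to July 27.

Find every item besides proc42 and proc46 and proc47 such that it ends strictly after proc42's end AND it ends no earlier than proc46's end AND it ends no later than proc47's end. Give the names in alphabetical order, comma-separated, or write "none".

Conditions: its end is strictly after proc42's end (X.end > July 13) AND its end is no earlier than proc46's end (X.end >= July 7) AND its end is no later than proc47's end (X.end <= July 20).
proc40: end July 28 > July 13? ✓; end July 28 >= July 7? ✓; end July 28 <= July 20? ✗ → no.
proc41: end July 16 > July 13? ✓; end July 16 >= July 7? ✓; end July 16 <= July 20? ✓ → yes.
proc43: end July 27 > July 13? ✓; end July 27 >= July 7? ✓; end July 27 <= July 20? ✗ → no.
proc44: end July 21 > July 13? ✓; end July 21 >= July 7? ✓; end July 21 <= July 20? ✗ → no.
proc45: end July 22 > July 13? ✓; end July 22 >= July 7? ✓; end July 22 <= July 20? ✗ → no.
proc48: end July 28 > July 13? ✓; end July 28 >= July 7? ✓; end July 28 <= July 20? ✗ → no.
proc49: end July 21 > July 13? ✓; end July 21 >= July 7? ✓; end July 21 <= July 20? ✗ → no.
proc50: end July 26 > July 13? ✓; end July 26 >= July 7? ✓; end July 26 <= July 20? ✗ → no.
Result: proc41.

proc41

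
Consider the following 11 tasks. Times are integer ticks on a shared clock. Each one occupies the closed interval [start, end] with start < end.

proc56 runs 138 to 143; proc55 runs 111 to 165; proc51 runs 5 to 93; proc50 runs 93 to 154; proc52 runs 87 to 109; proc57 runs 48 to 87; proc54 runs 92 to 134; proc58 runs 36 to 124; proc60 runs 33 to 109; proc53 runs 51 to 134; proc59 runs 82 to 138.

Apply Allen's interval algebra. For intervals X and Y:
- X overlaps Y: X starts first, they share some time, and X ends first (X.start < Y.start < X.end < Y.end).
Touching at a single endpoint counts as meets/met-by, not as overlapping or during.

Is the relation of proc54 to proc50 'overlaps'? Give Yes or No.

Yes

proc54 = [92, 134], proc50 = [93, 154].
Actual relation of proc54 to proc50: overlaps.
Asked whether 'overlaps' holds → Yes.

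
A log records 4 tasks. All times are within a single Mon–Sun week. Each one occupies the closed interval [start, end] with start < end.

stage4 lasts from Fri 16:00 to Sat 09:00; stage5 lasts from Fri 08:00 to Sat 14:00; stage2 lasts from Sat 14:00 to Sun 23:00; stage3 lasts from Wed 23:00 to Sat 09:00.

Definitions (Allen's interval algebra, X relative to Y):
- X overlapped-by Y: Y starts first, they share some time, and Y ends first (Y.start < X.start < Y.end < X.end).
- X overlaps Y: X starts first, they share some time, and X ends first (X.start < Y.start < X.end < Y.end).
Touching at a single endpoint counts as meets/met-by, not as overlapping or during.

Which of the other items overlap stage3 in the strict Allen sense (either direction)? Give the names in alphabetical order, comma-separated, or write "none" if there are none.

stage5

Target stage3 = [Wed 23:00, Sat 09:00].
stage2 [Sat 14:00, Sun 23:00] → after → no.
stage4 [Fri 16:00, Sat 09:00] → finishes → no.
stage5 [Fri 08:00, Sat 14:00] → overlapped-by → yes.
Result: stage5.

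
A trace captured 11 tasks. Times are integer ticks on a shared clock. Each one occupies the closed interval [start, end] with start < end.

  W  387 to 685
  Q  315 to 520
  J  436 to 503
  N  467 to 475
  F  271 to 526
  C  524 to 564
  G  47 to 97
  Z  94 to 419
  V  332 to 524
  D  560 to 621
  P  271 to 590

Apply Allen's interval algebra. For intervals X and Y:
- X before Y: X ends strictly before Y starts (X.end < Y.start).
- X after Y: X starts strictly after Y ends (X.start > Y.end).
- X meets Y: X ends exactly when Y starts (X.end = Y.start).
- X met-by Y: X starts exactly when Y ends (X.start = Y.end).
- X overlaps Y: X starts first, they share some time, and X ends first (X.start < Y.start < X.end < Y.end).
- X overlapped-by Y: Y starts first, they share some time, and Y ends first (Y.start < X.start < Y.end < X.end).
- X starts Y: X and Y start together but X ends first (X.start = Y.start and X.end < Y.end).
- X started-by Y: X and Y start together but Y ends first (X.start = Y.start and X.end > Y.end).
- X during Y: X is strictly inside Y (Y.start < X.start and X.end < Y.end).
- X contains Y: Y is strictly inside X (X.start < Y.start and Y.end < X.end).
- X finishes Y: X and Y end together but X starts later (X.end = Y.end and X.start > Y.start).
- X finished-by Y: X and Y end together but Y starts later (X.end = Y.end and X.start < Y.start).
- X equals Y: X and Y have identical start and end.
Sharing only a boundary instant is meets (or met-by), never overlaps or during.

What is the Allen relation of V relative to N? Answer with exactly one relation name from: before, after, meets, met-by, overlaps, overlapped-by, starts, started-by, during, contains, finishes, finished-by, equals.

contains

V = [332, 524]; N = [467, 475].
Compare endpoints: V.start < N.start, V.start < N.end, V.end > N.start, V.end > N.end.
That pattern is 'contains'.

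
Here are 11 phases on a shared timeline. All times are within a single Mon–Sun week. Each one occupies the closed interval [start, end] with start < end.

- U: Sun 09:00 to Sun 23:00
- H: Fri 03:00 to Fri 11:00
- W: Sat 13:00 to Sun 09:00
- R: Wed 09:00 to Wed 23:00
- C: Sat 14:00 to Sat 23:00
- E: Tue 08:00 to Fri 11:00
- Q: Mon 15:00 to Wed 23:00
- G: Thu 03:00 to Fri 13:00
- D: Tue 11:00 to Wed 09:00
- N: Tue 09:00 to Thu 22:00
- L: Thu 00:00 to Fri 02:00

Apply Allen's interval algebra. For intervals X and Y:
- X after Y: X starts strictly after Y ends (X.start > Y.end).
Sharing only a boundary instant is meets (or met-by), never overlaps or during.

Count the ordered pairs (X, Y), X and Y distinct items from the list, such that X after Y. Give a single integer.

36

Checking all 110 ordered pairs for relation 'after'; matching pairs in alphabetical order:
(C, D): C after D ✓
(C, E): C after E ✓
(C, G): C after G ✓
(C, H): C after H ✓
(C, L): C after L ✓
(C, N): C after N ✓
(C, Q): C after Q ✓
(C, R): C after R ✓
(G, D): G after D ✓
(G, Q): G after Q ✓
(G, R): G after R ✓
(H, D): H after D ✓
(H, L): H after L ✓
(H, N): H after N ✓
(H, Q): H after Q ✓
(H, R): H after R ✓
(L, D): L after D ✓
(L, Q): L after Q ✓
(L, R): L after R ✓
(U, C): U after C ✓
(U, D): U after D ✓
(U, E): U after E ✓
(U, G): U after G ✓
(U, H): U after H ✓
... plus 12 further pairs not listed.
Count: 36.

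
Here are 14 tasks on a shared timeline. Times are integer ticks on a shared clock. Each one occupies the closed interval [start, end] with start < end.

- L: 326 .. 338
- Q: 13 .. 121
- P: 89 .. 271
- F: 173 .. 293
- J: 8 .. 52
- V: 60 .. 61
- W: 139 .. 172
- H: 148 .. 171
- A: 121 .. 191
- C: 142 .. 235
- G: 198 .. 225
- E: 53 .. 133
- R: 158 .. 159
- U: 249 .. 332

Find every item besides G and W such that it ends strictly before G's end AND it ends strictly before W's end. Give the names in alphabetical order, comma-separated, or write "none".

E, H, J, Q, R, V

Conditions: its end is strictly before G's end (X.end < 225) AND its end is strictly before W's end (X.end < 172).
A: end 191 < 225? ✓; end 191 < 172? ✗ → no.
C: end 235 < 225? ✗; end 235 < 172? ✗ → no.
E: end 133 < 225? ✓; end 133 < 172? ✓ → yes.
F: end 293 < 225? ✗; end 293 < 172? ✗ → no.
H: end 171 < 225? ✓; end 171 < 172? ✓ → yes.
J: end 52 < 225? ✓; end 52 < 172? ✓ → yes.
L: end 338 < 225? ✗; end 338 < 172? ✗ → no.
P: end 271 < 225? ✗; end 271 < 172? ✗ → no.
Q: end 121 < 225? ✓; end 121 < 172? ✓ → yes.
R: end 159 < 225? ✓; end 159 < 172? ✓ → yes.
U: end 332 < 225? ✗; end 332 < 172? ✗ → no.
V: end 61 < 225? ✓; end 61 < 172? ✓ → yes.
Result: E, H, J, Q, R, V.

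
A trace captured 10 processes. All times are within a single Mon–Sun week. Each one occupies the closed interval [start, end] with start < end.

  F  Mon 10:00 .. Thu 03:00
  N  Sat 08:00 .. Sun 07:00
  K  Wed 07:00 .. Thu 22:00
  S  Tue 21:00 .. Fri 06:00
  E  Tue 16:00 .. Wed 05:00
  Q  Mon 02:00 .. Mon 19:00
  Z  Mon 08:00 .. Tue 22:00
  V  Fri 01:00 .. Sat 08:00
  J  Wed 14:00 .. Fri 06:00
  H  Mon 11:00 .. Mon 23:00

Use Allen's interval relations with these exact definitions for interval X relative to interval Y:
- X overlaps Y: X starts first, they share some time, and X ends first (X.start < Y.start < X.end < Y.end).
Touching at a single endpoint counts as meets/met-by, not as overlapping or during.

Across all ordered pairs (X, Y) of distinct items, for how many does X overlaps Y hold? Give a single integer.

Checking all 90 ordered pairs for relation 'overlaps'; matching pairs in alphabetical order:
(E, S): E overlaps S ✓
(F, J): F overlaps J ✓
(F, K): F overlaps K ✓
(F, S): F overlaps S ✓
(J, V): J overlaps V ✓
(K, J): K overlaps J ✓
(Q, F): Q overlaps F ✓
(Q, H): Q overlaps H ✓
(Q, Z): Q overlaps Z ✓
(S, V): S overlaps V ✓
(Z, E): Z overlaps E ✓
(Z, F): Z overlaps F ✓
(Z, S): Z overlaps S ✓
Count: 13.

13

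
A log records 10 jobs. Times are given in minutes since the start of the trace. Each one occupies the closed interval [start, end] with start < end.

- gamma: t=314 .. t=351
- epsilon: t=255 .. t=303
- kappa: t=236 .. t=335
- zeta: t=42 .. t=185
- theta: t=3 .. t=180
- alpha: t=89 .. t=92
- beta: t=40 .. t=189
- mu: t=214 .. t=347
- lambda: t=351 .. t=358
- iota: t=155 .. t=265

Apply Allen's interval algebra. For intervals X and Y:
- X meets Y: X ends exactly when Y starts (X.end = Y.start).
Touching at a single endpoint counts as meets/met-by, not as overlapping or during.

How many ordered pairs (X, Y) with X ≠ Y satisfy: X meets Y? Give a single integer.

Checking all 90 ordered pairs for relation 'meets'; matching pairs in alphabetical order:
(gamma, lambda): gamma meets lambda ✓
Count: 1.

1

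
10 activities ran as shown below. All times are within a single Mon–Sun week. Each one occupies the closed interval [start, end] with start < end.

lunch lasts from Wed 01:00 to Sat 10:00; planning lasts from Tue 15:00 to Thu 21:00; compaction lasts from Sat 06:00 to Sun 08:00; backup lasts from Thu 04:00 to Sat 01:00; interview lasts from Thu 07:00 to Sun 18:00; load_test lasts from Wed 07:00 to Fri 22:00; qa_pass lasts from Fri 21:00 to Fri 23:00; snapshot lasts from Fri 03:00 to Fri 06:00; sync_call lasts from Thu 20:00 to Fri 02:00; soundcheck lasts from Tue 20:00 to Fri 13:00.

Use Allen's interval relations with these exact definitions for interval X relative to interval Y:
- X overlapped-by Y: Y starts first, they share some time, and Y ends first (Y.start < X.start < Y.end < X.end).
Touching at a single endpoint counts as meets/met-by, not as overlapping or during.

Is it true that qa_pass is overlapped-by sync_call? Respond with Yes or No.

No

qa_pass = [Fri 21:00, Fri 23:00], sync_call = [Thu 20:00, Fri 02:00].
Actual relation of qa_pass to sync_call: after.
Asked whether 'overlapped-by' holds → No.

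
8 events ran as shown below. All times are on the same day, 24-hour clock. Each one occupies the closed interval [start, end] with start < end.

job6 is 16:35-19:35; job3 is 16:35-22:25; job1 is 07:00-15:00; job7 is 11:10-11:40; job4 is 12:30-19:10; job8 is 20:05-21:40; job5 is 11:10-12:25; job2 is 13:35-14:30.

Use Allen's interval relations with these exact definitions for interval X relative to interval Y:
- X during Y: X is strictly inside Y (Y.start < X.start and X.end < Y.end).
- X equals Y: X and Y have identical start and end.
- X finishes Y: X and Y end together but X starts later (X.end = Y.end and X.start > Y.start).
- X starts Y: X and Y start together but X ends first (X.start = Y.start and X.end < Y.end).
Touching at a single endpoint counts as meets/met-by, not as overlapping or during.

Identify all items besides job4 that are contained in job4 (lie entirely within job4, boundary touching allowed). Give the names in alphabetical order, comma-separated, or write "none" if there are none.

Target job4 = [12:30, 19:10].
job1 [07:00, 15:00] → overlaps → no.
job2 [13:35, 14:30] → during → yes.
job3 [16:35, 22:25] → overlapped-by → no.
job5 [11:10, 12:25] → before → no.
job6 [16:35, 19:35] → overlapped-by → no.
job7 [11:10, 11:40] → before → no.
job8 [20:05, 21:40] → after → no.
Result: job2.

job2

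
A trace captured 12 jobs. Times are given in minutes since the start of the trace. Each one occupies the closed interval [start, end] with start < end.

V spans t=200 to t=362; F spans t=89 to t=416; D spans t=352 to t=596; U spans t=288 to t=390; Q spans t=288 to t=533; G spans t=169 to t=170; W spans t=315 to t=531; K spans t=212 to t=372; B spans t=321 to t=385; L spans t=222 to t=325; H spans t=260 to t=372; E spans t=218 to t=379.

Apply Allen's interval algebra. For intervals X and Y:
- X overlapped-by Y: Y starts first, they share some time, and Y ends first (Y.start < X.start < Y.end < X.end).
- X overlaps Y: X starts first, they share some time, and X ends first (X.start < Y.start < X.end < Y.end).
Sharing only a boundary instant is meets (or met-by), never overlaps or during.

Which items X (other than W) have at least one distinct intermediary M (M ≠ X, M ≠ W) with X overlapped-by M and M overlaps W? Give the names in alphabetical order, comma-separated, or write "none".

Target W = [t=315, t=531].
Intermediaries M with M overlaps W: E, F, H, K, L, U, V.
Via E — items with X overlapped-by E: B, D, Q, U.
Via F — items with X overlapped-by F: D, Q.
Via H — items with X overlapped-by H: B, D, Q, U.
Via K — items with X overlapped-by K: B, D, E, Q, U.
Via L — items with X overlapped-by L: B, H, Q, U.
Via U — items with X overlapped-by U: D.
Via V — items with X overlapped-by V: B, D, E, H, K, Q, U.
Union: B, D, E, H, K, Q, U.

B, D, E, H, K, Q, U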